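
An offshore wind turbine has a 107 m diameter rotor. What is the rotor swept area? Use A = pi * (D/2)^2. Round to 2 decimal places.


Compute the rotor radius:
  r = D / 2 = 107 / 2 = 53.5 m
Calculate swept area:
  A = pi * r^2 = pi * 53.5^2
  A = 8992.02 m^2

8992.02


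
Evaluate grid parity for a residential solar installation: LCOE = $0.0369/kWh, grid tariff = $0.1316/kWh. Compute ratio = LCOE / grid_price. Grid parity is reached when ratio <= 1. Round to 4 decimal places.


Compare LCOE to grid price:
  LCOE = $0.0369/kWh, Grid price = $0.1316/kWh
  Ratio = LCOE / grid_price = 0.0369 / 0.1316 = 0.2804
  Grid parity achieved (ratio <= 1)? yes

0.2804


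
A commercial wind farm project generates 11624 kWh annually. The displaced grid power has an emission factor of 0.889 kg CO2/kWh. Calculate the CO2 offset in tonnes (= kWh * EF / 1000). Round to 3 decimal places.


CO2 offset in kg = generation * emission_factor
CO2 offset = 11624 * 0.889 = 10333.74 kg
Convert to tonnes:
  CO2 offset = 10333.74 / 1000 = 10.334 tonnes

10.334


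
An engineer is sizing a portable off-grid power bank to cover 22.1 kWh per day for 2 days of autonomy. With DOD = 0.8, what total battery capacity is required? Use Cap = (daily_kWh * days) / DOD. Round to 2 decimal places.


Total energy needed = daily * days = 22.1 * 2 = 44.2 kWh
Account for depth of discharge:
  Cap = total_energy / DOD = 44.2 / 0.8
  Cap = 55.25 kWh

55.25


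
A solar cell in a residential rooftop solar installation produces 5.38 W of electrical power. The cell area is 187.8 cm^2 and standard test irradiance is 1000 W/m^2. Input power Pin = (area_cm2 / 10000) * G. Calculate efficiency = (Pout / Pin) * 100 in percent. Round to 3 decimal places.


First compute the input power:
  Pin = area_cm2 / 10000 * G = 187.8 / 10000 * 1000 = 18.78 W
Then compute efficiency:
  Efficiency = (Pout / Pin) * 100 = (5.38 / 18.78) * 100
  Efficiency = 28.647%

28.647


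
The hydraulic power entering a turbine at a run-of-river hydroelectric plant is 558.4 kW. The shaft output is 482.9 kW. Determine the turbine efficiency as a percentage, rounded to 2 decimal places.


Turbine efficiency = (output power / input power) * 100
eta = (482.9 / 558.4) * 100
eta = 86.48%

86.48


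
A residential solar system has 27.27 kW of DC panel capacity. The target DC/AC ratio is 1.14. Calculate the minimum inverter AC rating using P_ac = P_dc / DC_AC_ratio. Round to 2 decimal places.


The inverter AC capacity is determined by the DC/AC ratio.
Given: P_dc = 27.27 kW, DC/AC ratio = 1.14
P_ac = P_dc / ratio = 27.27 / 1.14
P_ac = 23.92 kW

23.92


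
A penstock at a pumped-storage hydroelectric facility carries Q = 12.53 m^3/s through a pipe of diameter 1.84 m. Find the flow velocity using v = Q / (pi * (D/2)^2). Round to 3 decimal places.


Compute pipe cross-sectional area:
  A = pi * (D/2)^2 = pi * (1.84/2)^2 = 2.659 m^2
Calculate velocity:
  v = Q / A = 12.53 / 2.659
  v = 4.712 m/s

4.712


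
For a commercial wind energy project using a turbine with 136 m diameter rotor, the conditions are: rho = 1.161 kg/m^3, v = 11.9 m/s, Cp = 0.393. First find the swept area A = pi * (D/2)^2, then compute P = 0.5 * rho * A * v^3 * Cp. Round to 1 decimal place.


Step 1 -- Compute swept area:
  A = pi * (D/2)^2 = pi * (136/2)^2 = 14526.72 m^2
Step 2 -- Apply wind power equation:
  P = 0.5 * rho * A * v^3 * Cp
  v^3 = 11.9^3 = 1685.159
  P = 0.5 * 1.161 * 14526.72 * 1685.159 * 0.393
  P = 5584745.1 W

5584745.1


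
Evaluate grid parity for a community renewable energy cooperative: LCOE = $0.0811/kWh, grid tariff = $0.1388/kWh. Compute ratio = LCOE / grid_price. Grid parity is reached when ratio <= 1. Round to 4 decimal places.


Compare LCOE to grid price:
  LCOE = $0.0811/kWh, Grid price = $0.1388/kWh
  Ratio = LCOE / grid_price = 0.0811 / 0.1388 = 0.5843
  Grid parity achieved (ratio <= 1)? yes

0.5843


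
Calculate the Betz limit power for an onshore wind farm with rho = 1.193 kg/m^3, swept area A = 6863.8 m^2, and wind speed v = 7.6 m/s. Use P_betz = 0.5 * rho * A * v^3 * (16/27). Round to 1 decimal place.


The Betz coefficient Cp_max = 16/27 = 0.5926
v^3 = 7.6^3 = 438.976
P_betz = 0.5 * rho * A * v^3 * Cp_max
P_betz = 0.5 * 1.193 * 6863.8 * 438.976 * 0.5926
P_betz = 1065055.1 W

1065055.1


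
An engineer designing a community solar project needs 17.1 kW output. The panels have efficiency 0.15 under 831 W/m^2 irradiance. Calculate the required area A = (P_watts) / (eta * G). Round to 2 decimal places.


Convert target power to watts: P = 17.1 * 1000 = 17100.0 W
Compute denominator: eta * G = 0.15 * 831 = 124.65
Required area A = P / (eta * G) = 17100.0 / 124.65
A = 137.18 m^2

137.18


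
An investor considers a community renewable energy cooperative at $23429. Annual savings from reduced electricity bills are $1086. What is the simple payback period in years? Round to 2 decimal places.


Simple payback period = initial cost / annual savings
Payback = 23429 / 1086
Payback = 21.57 years

21.57


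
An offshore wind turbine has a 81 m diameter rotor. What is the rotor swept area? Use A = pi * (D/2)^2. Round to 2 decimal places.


Compute the rotor radius:
  r = D / 2 = 81 / 2 = 40.5 m
Calculate swept area:
  A = pi * r^2 = pi * 40.5^2
  A = 5153.00 m^2

5153.00


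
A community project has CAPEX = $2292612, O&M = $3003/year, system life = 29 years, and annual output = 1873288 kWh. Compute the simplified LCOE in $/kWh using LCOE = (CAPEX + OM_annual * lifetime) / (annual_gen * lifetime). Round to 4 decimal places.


Total cost = CAPEX + OM * lifetime = 2292612 + 3003 * 29 = 2292612 + 87087 = 2379699
Total generation = annual * lifetime = 1873288 * 29 = 54325352 kWh
LCOE = 2379699 / 54325352
LCOE = 0.0438 $/kWh

0.0438


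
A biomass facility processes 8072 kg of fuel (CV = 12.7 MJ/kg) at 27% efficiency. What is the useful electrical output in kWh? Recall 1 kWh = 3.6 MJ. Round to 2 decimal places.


Total energy = mass * CV = 8072 * 12.7 = 102514.4 MJ
Useful energy = total * eta = 102514.4 * 0.27 = 27678.89 MJ
Convert to kWh: 27678.89 / 3.6
Useful energy = 7688.58 kWh

7688.58


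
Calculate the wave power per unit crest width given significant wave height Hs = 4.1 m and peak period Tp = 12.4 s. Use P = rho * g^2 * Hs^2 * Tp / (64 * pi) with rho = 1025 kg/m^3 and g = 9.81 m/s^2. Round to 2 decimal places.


Apply wave power formula:
  g^2 = 9.81^2 = 96.2361
  Hs^2 = 4.1^2 = 16.81
  Numerator = rho * g^2 * Hs^2 * Tp = 1025 * 96.2361 * 16.81 * 12.4 = 20561333.57
  Denominator = 64 * pi = 201.0619
  P = 20561333.57 / 201.0619 = 102263.68 W/m

102263.68


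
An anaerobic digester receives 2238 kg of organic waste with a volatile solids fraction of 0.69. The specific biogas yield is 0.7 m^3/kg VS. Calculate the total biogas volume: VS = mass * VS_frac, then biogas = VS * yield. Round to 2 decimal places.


Compute volatile solids:
  VS = mass * VS_fraction = 2238 * 0.69 = 1544.22 kg
Calculate biogas volume:
  Biogas = VS * specific_yield = 1544.22 * 0.7
  Biogas = 1080.95 m^3

1080.95


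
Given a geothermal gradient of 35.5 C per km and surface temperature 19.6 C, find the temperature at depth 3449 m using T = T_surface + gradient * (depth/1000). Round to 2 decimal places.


Convert depth to km: 3449 / 1000 = 3.449 km
Temperature increase = gradient * depth_km = 35.5 * 3.449 = 122.44 C
Temperature at depth = T_surface + delta_T = 19.6 + 122.44
T = 142.04 C

142.04


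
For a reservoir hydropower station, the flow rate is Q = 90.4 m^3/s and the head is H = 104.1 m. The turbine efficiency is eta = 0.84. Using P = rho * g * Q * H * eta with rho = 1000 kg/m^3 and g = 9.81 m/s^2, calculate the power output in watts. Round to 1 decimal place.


Apply the hydropower formula P = rho * g * Q * H * eta
rho * g = 1000 * 9.81 = 9810.0
P = 9810.0 * 90.4 * 104.1 * 0.84
P = 77547437.9 W

77547437.9


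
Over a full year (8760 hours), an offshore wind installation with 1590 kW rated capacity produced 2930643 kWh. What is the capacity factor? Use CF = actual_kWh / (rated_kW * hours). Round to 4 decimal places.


Capacity factor = actual output / maximum possible output
Maximum possible = rated * hours = 1590 * 8760 = 13928400 kWh
CF = 2930643 / 13928400
CF = 0.2104

0.2104


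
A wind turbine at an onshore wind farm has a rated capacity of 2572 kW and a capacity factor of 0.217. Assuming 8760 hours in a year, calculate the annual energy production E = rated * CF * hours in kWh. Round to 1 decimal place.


Annual energy = rated_kW * capacity_factor * hours_per_year
Given: P_rated = 2572 kW, CF = 0.217, hours = 8760
E = 2572 * 0.217 * 8760
E = 4889166.2 kWh

4889166.2


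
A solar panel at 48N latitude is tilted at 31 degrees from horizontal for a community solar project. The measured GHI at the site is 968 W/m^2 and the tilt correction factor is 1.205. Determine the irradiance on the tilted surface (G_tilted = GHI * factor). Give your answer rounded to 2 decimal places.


Identify the given values:
  GHI = 968 W/m^2, tilt correction factor = 1.205
Apply the formula G_tilted = GHI * factor:
  G_tilted = 968 * 1.205
  G_tilted = 1166.44 W/m^2

1166.44


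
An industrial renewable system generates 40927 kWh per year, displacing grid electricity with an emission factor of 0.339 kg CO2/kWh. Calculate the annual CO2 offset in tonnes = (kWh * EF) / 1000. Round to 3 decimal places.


CO2 offset in kg = generation * emission_factor
CO2 offset = 40927 * 0.339 = 13874.25 kg
Convert to tonnes:
  CO2 offset = 13874.25 / 1000 = 13.874 tonnes

13.874


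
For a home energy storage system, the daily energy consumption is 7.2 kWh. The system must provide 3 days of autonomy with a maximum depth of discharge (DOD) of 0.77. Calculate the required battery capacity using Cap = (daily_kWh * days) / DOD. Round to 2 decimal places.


Total energy needed = daily * days = 7.2 * 3 = 21.6 kWh
Account for depth of discharge:
  Cap = total_energy / DOD = 21.6 / 0.77
  Cap = 28.05 kWh

28.05


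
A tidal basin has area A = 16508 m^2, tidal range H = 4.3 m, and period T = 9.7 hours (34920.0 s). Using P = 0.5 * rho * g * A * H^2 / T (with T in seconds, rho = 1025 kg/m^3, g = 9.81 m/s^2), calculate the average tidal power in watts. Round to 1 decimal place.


Convert period to seconds: T = 9.7 * 3600 = 34920.0 s
H^2 = 4.3^2 = 18.49
P = 0.5 * rho * g * A * H^2 / T
P = 0.5 * 1025 * 9.81 * 16508 * 18.49 / 34920.0
P = 43946.1 W

43946.1


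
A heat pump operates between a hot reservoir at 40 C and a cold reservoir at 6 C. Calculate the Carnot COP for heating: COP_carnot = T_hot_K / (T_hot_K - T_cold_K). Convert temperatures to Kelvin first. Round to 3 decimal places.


Convert to Kelvin:
  T_hot = 40 + 273.15 = 313.15 K
  T_cold = 6 + 273.15 = 279.15 K
Apply Carnot COP formula:
  COP = T_hot_K / (T_hot_K - T_cold_K) = 313.15 / 34.0
  COP = 9.210

9.210


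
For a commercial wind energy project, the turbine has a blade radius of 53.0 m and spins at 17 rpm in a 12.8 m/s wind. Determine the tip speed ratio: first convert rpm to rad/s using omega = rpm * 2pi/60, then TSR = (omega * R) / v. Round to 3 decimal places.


Convert rotational speed to rad/s:
  omega = 17 * 2 * pi / 60 = 1.7802 rad/s
Compute tip speed:
  v_tip = omega * R = 1.7802 * 53.0 = 94.352 m/s
Tip speed ratio:
  TSR = v_tip / v_wind = 94.352 / 12.8 = 7.371

7.371


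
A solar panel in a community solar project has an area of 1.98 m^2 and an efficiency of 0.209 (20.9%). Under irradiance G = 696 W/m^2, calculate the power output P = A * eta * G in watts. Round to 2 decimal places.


Use the solar power formula P = A * eta * G.
Given: A = 1.98 m^2, eta = 0.209, G = 696 W/m^2
P = 1.98 * 0.209 * 696
P = 288.02 W

288.02


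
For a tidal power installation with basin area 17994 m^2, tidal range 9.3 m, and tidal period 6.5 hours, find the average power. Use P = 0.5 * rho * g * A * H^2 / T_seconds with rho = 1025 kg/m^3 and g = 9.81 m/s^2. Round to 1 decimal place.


Convert period to seconds: T = 6.5 * 3600 = 23400.0 s
H^2 = 9.3^2 = 86.49
P = 0.5 * rho * g * A * H^2 / T
P = 0.5 * 1025 * 9.81 * 17994 * 86.49 / 23400.0
P = 334380.3 W

334380.3


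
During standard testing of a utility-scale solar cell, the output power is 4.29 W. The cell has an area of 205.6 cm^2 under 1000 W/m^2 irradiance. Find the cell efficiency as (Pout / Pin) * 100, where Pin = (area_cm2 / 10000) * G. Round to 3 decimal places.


First compute the input power:
  Pin = area_cm2 / 10000 * G = 205.6 / 10000 * 1000 = 20.56 W
Then compute efficiency:
  Efficiency = (Pout / Pin) * 100 = (4.29 / 20.56) * 100
  Efficiency = 20.866%

20.866


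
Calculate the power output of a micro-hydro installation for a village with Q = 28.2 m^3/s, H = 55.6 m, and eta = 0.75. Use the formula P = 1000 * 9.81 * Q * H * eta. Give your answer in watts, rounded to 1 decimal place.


Apply the hydropower formula P = rho * g * Q * H * eta
rho * g = 1000 * 9.81 = 9810.0
P = 9810.0 * 28.2 * 55.6 * 0.75
P = 11535971.4 W

11535971.4


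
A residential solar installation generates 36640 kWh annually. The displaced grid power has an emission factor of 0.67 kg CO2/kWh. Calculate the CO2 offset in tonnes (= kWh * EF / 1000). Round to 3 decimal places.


CO2 offset in kg = generation * emission_factor
CO2 offset = 36640 * 0.67 = 24548.8 kg
Convert to tonnes:
  CO2 offset = 24548.8 / 1000 = 24.549 tonnes

24.549


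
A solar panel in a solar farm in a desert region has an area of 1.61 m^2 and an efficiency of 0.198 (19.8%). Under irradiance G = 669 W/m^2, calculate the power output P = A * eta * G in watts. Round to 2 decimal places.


Use the solar power formula P = A * eta * G.
Given: A = 1.61 m^2, eta = 0.198, G = 669 W/m^2
P = 1.61 * 0.198 * 669
P = 213.26 W

213.26


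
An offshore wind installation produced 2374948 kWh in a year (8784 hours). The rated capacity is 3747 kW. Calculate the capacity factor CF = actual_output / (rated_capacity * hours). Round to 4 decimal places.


Capacity factor = actual output / maximum possible output
Maximum possible = rated * hours = 3747 * 8784 = 32913648 kWh
CF = 2374948 / 32913648
CF = 0.0722

0.0722


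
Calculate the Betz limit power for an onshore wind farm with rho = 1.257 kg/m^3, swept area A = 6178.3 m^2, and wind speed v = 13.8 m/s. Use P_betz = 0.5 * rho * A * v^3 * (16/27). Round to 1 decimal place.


The Betz coefficient Cp_max = 16/27 = 0.5926
v^3 = 13.8^3 = 2628.072
P_betz = 0.5 * rho * A * v^3 * Cp_max
P_betz = 0.5 * 1.257 * 6178.3 * 2628.072 * 0.5926
P_betz = 6047386.9 W

6047386.9


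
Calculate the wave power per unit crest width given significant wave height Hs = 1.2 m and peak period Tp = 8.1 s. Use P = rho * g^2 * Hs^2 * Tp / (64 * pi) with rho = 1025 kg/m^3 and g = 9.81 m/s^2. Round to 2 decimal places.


Apply wave power formula:
  g^2 = 9.81^2 = 96.2361
  Hs^2 = 1.2^2 = 1.44
  Numerator = rho * g^2 * Hs^2 * Tp = 1025 * 96.2361 * 1.44 * 8.1 = 1150560.32
  Denominator = 64 * pi = 201.0619
  P = 1150560.32 / 201.0619 = 5722.42 W/m

5722.42


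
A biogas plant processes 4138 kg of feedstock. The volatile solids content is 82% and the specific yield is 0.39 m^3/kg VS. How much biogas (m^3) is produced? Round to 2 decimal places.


Compute volatile solids:
  VS = mass * VS_fraction = 4138 * 0.82 = 3393.16 kg
Calculate biogas volume:
  Biogas = VS * specific_yield = 3393.16 * 0.39
  Biogas = 1323.33 m^3

1323.33


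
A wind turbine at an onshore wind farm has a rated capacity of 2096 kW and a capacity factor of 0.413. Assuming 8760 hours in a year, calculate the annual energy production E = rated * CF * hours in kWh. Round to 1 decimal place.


Annual energy = rated_kW * capacity_factor * hours_per_year
Given: P_rated = 2096 kW, CF = 0.413, hours = 8760
E = 2096 * 0.413 * 8760
E = 7583076.5 kWh

7583076.5


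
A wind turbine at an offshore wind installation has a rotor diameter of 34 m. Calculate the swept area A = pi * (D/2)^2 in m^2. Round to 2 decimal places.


Compute the rotor radius:
  r = D / 2 = 34 / 2 = 17.0 m
Calculate swept area:
  A = pi * r^2 = pi * 17.0^2
  A = 907.92 m^2

907.92


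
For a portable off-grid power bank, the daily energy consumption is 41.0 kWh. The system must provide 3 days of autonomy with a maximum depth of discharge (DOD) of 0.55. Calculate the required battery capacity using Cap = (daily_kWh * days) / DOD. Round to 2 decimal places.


Total energy needed = daily * days = 41.0 * 3 = 123.0 kWh
Account for depth of discharge:
  Cap = total_energy / DOD = 123.0 / 0.55
  Cap = 223.64 kWh

223.64


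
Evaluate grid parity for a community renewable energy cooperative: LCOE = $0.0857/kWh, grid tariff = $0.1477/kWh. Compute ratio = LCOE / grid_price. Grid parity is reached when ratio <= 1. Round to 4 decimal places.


Compare LCOE to grid price:
  LCOE = $0.0857/kWh, Grid price = $0.1477/kWh
  Ratio = LCOE / grid_price = 0.0857 / 0.1477 = 0.5802
  Grid parity achieved (ratio <= 1)? yes

0.5802


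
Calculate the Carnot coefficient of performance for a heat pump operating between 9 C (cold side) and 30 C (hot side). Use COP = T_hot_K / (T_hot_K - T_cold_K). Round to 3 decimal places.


Convert to Kelvin:
  T_hot = 30 + 273.15 = 303.15 K
  T_cold = 9 + 273.15 = 282.15 K
Apply Carnot COP formula:
  COP = T_hot_K / (T_hot_K - T_cold_K) = 303.15 / 21.0
  COP = 14.436

14.436


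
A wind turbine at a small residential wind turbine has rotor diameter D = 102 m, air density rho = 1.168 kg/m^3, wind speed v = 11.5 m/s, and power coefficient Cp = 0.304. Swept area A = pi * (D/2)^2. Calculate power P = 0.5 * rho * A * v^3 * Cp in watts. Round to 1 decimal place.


Step 1 -- Compute swept area:
  A = pi * (D/2)^2 = pi * (102/2)^2 = 8171.28 m^2
Step 2 -- Apply wind power equation:
  P = 0.5 * rho * A * v^3 * Cp
  v^3 = 11.5^3 = 1520.875
  P = 0.5 * 1.168 * 8171.28 * 1520.875 * 0.304
  P = 2206328.5 W

2206328.5


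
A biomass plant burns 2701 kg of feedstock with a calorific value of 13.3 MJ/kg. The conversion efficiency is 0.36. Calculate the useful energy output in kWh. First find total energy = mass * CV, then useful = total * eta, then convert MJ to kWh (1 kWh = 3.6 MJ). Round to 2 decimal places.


Total energy = mass * CV = 2701 * 13.3 = 35923.3 MJ
Useful energy = total * eta = 35923.3 * 0.36 = 12932.39 MJ
Convert to kWh: 12932.39 / 3.6
Useful energy = 3592.33 kWh

3592.33


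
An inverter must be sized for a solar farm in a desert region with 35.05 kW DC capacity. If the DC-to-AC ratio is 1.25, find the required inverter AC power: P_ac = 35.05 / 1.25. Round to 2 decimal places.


The inverter AC capacity is determined by the DC/AC ratio.
Given: P_dc = 35.05 kW, DC/AC ratio = 1.25
P_ac = P_dc / ratio = 35.05 / 1.25
P_ac = 28.04 kW

28.04


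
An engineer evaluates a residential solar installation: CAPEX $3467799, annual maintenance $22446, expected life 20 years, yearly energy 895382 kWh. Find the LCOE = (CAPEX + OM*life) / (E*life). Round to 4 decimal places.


Total cost = CAPEX + OM * lifetime = 3467799 + 22446 * 20 = 3467799 + 448920 = 3916719
Total generation = annual * lifetime = 895382 * 20 = 17907640 kWh
LCOE = 3916719 / 17907640
LCOE = 0.2187 $/kWh

0.2187


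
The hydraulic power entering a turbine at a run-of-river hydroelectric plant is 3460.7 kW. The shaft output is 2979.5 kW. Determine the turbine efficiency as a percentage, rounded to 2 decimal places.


Turbine efficiency = (output power / input power) * 100
eta = (2979.5 / 3460.7) * 100
eta = 86.10%

86.10


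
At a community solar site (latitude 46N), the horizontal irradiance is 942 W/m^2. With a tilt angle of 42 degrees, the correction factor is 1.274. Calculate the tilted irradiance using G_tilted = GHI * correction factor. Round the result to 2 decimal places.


Identify the given values:
  GHI = 942 W/m^2, tilt correction factor = 1.274
Apply the formula G_tilted = GHI * factor:
  G_tilted = 942 * 1.274
  G_tilted = 1200.11 W/m^2

1200.11


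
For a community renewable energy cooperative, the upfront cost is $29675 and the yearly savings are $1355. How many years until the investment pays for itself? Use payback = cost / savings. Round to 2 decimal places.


Simple payback period = initial cost / annual savings
Payback = 29675 / 1355
Payback = 21.90 years

21.90


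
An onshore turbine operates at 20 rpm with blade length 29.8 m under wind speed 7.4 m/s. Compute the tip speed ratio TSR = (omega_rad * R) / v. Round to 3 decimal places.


Convert rotational speed to rad/s:
  omega = 20 * 2 * pi / 60 = 2.0944 rad/s
Compute tip speed:
  v_tip = omega * R = 2.0944 * 29.8 = 62.413 m/s
Tip speed ratio:
  TSR = v_tip / v_wind = 62.413 / 7.4 = 8.434

8.434


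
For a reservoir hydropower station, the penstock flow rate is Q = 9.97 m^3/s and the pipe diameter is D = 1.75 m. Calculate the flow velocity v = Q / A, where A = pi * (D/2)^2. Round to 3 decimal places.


Compute pipe cross-sectional area:
  A = pi * (D/2)^2 = pi * (1.75/2)^2 = 2.4053 m^2
Calculate velocity:
  v = Q / A = 9.97 / 2.4053
  v = 4.145 m/s

4.145


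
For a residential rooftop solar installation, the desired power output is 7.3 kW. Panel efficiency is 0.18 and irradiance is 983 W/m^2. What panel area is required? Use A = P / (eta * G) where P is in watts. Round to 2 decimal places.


Convert target power to watts: P = 7.3 * 1000 = 7300.0 W
Compute denominator: eta * G = 0.18 * 983 = 176.94
Required area A = P / (eta * G) = 7300.0 / 176.94
A = 41.26 m^2

41.26


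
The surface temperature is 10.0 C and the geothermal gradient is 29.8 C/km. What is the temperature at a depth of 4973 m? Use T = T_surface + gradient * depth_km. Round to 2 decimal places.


Convert depth to km: 4973 / 1000 = 4.973 km
Temperature increase = gradient * depth_km = 29.8 * 4.973 = 148.2 C
Temperature at depth = T_surface + delta_T = 10.0 + 148.2
T = 158.20 C

158.20


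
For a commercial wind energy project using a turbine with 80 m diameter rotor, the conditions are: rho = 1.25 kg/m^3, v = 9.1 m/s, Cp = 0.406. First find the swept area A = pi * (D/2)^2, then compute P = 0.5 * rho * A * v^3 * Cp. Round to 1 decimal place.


Step 1 -- Compute swept area:
  A = pi * (D/2)^2 = pi * (80/2)^2 = 5026.55 m^2
Step 2 -- Apply wind power equation:
  P = 0.5 * rho * A * v^3 * Cp
  v^3 = 9.1^3 = 753.571
  P = 0.5 * 1.25 * 5026.55 * 753.571 * 0.406
  P = 961169.7 W

961169.7


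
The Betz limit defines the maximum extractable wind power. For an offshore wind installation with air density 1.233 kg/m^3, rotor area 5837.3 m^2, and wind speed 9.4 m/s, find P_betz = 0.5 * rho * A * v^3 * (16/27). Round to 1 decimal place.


The Betz coefficient Cp_max = 16/27 = 0.5926
v^3 = 9.4^3 = 830.584
P_betz = 0.5 * rho * A * v^3 * Cp_max
P_betz = 0.5 * 1.233 * 5837.3 * 830.584 * 0.5926
P_betz = 1771270.4 W

1771270.4


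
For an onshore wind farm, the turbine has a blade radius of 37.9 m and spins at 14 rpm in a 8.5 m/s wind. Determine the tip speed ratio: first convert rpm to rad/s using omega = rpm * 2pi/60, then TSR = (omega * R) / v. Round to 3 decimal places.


Convert rotational speed to rad/s:
  omega = 14 * 2 * pi / 60 = 1.4661 rad/s
Compute tip speed:
  v_tip = omega * R = 1.4661 * 37.9 = 55.564 m/s
Tip speed ratio:
  TSR = v_tip / v_wind = 55.564 / 8.5 = 6.537

6.537


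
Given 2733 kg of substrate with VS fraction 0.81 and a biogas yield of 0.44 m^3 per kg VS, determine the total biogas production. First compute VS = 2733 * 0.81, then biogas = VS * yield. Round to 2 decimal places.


Compute volatile solids:
  VS = mass * VS_fraction = 2733 * 0.81 = 2213.73 kg
Calculate biogas volume:
  Biogas = VS * specific_yield = 2213.73 * 0.44
  Biogas = 974.04 m^3

974.04


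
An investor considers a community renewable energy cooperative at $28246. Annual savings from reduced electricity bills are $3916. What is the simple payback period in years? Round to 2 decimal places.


Simple payback period = initial cost / annual savings
Payback = 28246 / 3916
Payback = 7.21 years

7.21


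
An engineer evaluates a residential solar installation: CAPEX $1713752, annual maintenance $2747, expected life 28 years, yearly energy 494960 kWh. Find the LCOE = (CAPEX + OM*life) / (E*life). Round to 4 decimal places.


Total cost = CAPEX + OM * lifetime = 1713752 + 2747 * 28 = 1713752 + 76916 = 1790668
Total generation = annual * lifetime = 494960 * 28 = 13858880 kWh
LCOE = 1790668 / 13858880
LCOE = 0.1292 $/kWh

0.1292


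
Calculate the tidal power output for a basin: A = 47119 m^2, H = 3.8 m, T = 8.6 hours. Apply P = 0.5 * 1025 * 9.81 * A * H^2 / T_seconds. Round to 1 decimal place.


Convert period to seconds: T = 8.6 * 3600 = 30960.0 s
H^2 = 3.8^2 = 14.44
P = 0.5 * rho * g * A * H^2 / T
P = 0.5 * 1025 * 9.81 * 47119 * 14.44 / 30960.0
P = 110490.6 W

110490.6


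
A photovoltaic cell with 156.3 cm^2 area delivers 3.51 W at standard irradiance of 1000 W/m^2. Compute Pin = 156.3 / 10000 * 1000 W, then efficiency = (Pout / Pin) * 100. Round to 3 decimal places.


First compute the input power:
  Pin = area_cm2 / 10000 * G = 156.3 / 10000 * 1000 = 15.63 W
Then compute efficiency:
  Efficiency = (Pout / Pin) * 100 = (3.51 / 15.63) * 100
  Efficiency = 22.457%

22.457


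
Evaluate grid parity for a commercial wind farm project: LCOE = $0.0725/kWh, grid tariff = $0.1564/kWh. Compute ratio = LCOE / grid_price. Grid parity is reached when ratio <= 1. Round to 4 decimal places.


Compare LCOE to grid price:
  LCOE = $0.0725/kWh, Grid price = $0.1564/kWh
  Ratio = LCOE / grid_price = 0.0725 / 0.1564 = 0.4636
  Grid parity achieved (ratio <= 1)? yes

0.4636


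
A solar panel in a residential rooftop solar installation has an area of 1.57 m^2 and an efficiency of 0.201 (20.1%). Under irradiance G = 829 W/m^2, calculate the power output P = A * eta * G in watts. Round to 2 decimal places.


Use the solar power formula P = A * eta * G.
Given: A = 1.57 m^2, eta = 0.201, G = 829 W/m^2
P = 1.57 * 0.201 * 829
P = 261.61 W

261.61


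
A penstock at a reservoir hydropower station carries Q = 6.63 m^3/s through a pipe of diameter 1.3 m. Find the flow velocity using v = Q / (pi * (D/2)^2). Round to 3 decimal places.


Compute pipe cross-sectional area:
  A = pi * (D/2)^2 = pi * (1.3/2)^2 = 1.3273 m^2
Calculate velocity:
  v = Q / A = 6.63 / 1.3273
  v = 4.995 m/s

4.995


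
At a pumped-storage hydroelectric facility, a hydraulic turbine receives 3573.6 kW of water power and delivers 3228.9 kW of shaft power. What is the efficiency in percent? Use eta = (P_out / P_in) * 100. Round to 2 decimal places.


Turbine efficiency = (output power / input power) * 100
eta = (3228.9 / 3573.6) * 100
eta = 90.35%

90.35


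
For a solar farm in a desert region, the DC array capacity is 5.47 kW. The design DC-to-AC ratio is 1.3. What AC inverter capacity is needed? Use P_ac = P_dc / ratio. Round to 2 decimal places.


The inverter AC capacity is determined by the DC/AC ratio.
Given: P_dc = 5.47 kW, DC/AC ratio = 1.3
P_ac = P_dc / ratio = 5.47 / 1.3
P_ac = 4.21 kW

4.21


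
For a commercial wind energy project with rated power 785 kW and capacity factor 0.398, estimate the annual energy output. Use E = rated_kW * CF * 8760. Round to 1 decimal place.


Annual energy = rated_kW * capacity_factor * hours_per_year
Given: P_rated = 785 kW, CF = 0.398, hours = 8760
E = 785 * 0.398 * 8760
E = 2736886.8 kWh

2736886.8


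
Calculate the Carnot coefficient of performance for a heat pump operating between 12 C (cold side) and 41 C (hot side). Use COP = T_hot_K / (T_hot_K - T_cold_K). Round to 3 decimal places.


Convert to Kelvin:
  T_hot = 41 + 273.15 = 314.15 K
  T_cold = 12 + 273.15 = 285.15 K
Apply Carnot COP formula:
  COP = T_hot_K / (T_hot_K - T_cold_K) = 314.15 / 29.0
  COP = 10.833

10.833


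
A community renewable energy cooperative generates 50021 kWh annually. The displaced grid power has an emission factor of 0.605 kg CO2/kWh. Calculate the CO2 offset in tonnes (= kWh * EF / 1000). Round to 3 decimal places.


CO2 offset in kg = generation * emission_factor
CO2 offset = 50021 * 0.605 = 30262.71 kg
Convert to tonnes:
  CO2 offset = 30262.71 / 1000 = 30.263 tonnes

30.263


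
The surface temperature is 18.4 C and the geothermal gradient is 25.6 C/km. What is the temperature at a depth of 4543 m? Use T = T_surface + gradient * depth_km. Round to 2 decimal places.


Convert depth to km: 4543 / 1000 = 4.543 km
Temperature increase = gradient * depth_km = 25.6 * 4.543 = 116.3 C
Temperature at depth = T_surface + delta_T = 18.4 + 116.3
T = 134.70 C

134.70


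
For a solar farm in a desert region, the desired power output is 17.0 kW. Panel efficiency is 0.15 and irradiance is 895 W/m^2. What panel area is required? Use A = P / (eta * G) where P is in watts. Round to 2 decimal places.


Convert target power to watts: P = 17.0 * 1000 = 17000.0 W
Compute denominator: eta * G = 0.15 * 895 = 134.25
Required area A = P / (eta * G) = 17000.0 / 134.25
A = 126.63 m^2

126.63


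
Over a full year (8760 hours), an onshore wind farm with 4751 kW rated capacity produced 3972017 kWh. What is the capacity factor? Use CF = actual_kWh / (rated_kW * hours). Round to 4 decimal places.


Capacity factor = actual output / maximum possible output
Maximum possible = rated * hours = 4751 * 8760 = 41618760 kWh
CF = 3972017 / 41618760
CF = 0.0954

0.0954


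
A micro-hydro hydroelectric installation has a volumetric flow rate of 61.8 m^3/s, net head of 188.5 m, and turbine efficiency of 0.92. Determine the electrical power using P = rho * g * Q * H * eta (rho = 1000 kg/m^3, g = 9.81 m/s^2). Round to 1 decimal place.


Apply the hydropower formula P = rho * g * Q * H * eta
rho * g = 1000 * 9.81 = 9810.0
P = 9810.0 * 61.8 * 188.5 * 0.92
P = 105137262.4 W

105137262.4


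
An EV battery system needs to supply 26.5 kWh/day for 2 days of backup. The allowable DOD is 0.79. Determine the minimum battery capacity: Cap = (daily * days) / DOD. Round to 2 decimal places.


Total energy needed = daily * days = 26.5 * 2 = 53.0 kWh
Account for depth of discharge:
  Cap = total_energy / DOD = 53.0 / 0.79
  Cap = 67.09 kWh

67.09


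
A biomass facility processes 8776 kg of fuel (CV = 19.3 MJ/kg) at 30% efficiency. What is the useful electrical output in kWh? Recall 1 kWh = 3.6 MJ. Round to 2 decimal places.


Total energy = mass * CV = 8776 * 19.3 = 169376.8 MJ
Useful energy = total * eta = 169376.8 * 0.3 = 50813.04 MJ
Convert to kWh: 50813.04 / 3.6
Useful energy = 14114.73 kWh

14114.73


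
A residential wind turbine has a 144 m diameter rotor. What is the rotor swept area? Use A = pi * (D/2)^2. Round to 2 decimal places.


Compute the rotor radius:
  r = D / 2 = 144 / 2 = 72.0 m
Calculate swept area:
  A = pi * r^2 = pi * 72.0^2
  A = 16286.02 m^2

16286.02


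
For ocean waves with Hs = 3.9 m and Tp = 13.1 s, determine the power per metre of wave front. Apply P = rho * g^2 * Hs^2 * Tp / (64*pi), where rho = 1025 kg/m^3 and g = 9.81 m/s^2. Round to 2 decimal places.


Apply wave power formula:
  g^2 = 9.81^2 = 96.2361
  Hs^2 = 3.9^2 = 15.21
  Numerator = rho * g^2 * Hs^2 * Tp = 1025 * 96.2361 * 15.21 * 13.1 = 19654517.64
  Denominator = 64 * pi = 201.0619
  P = 19654517.64 / 201.0619 = 97753.55 W/m

97753.55


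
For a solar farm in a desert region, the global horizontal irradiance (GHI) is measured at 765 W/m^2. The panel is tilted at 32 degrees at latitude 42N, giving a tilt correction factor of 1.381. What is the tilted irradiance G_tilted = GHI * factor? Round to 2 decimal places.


Identify the given values:
  GHI = 765 W/m^2, tilt correction factor = 1.381
Apply the formula G_tilted = GHI * factor:
  G_tilted = 765 * 1.381
  G_tilted = 1056.47 W/m^2

1056.47


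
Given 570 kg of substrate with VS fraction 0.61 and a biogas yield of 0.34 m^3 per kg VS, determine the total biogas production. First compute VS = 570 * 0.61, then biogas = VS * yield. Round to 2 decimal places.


Compute volatile solids:
  VS = mass * VS_fraction = 570 * 0.61 = 347.7 kg
Calculate biogas volume:
  Biogas = VS * specific_yield = 347.7 * 0.34
  Biogas = 118.22 m^3

118.22


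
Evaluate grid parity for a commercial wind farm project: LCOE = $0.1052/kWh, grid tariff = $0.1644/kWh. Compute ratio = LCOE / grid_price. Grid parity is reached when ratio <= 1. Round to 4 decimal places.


Compare LCOE to grid price:
  LCOE = $0.1052/kWh, Grid price = $0.1644/kWh
  Ratio = LCOE / grid_price = 0.1052 / 0.1644 = 0.6399
  Grid parity achieved (ratio <= 1)? yes

0.6399


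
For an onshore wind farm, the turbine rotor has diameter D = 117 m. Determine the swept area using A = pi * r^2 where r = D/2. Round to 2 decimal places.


Compute the rotor radius:
  r = D / 2 = 117 / 2 = 58.5 m
Calculate swept area:
  A = pi * r^2 = pi * 58.5^2
  A = 10751.32 m^2

10751.32


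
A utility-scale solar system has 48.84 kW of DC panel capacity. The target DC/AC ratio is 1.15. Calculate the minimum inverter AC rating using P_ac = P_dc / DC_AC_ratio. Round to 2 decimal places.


The inverter AC capacity is determined by the DC/AC ratio.
Given: P_dc = 48.84 kW, DC/AC ratio = 1.15
P_ac = P_dc / ratio = 48.84 / 1.15
P_ac = 42.47 kW

42.47


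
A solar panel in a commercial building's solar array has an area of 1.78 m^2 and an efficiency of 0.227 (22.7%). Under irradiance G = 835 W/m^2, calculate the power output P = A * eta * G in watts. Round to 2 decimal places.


Use the solar power formula P = A * eta * G.
Given: A = 1.78 m^2, eta = 0.227, G = 835 W/m^2
P = 1.78 * 0.227 * 835
P = 337.39 W

337.39


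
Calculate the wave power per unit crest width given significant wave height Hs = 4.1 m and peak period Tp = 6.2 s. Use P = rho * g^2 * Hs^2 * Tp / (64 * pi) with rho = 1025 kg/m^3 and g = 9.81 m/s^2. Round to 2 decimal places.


Apply wave power formula:
  g^2 = 9.81^2 = 96.2361
  Hs^2 = 4.1^2 = 16.81
  Numerator = rho * g^2 * Hs^2 * Tp = 1025 * 96.2361 * 16.81 * 6.2 = 10280666.78
  Denominator = 64 * pi = 201.0619
  P = 10280666.78 / 201.0619 = 51131.84 W/m

51131.84


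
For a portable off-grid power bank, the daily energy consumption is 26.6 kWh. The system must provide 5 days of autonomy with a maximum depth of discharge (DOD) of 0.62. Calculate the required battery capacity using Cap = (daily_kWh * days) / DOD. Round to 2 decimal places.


Total energy needed = daily * days = 26.6 * 5 = 133.0 kWh
Account for depth of discharge:
  Cap = total_energy / DOD = 133.0 / 0.62
  Cap = 214.52 kWh

214.52


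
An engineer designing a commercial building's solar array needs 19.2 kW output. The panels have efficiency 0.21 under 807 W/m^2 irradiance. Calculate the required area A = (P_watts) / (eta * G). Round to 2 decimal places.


Convert target power to watts: P = 19.2 * 1000 = 19200.0 W
Compute denominator: eta * G = 0.21 * 807 = 169.47
Required area A = P / (eta * G) = 19200.0 / 169.47
A = 113.29 m^2

113.29


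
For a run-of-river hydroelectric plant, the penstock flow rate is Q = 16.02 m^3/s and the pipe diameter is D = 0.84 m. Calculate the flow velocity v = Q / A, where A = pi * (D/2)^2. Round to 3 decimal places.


Compute pipe cross-sectional area:
  A = pi * (D/2)^2 = pi * (0.84/2)^2 = 0.5542 m^2
Calculate velocity:
  v = Q / A = 16.02 / 0.5542
  v = 28.908 m/s

28.908


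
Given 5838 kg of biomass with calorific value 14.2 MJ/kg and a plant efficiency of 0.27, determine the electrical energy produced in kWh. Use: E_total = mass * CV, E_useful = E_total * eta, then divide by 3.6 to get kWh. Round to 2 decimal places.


Total energy = mass * CV = 5838 * 14.2 = 82899.6 MJ
Useful energy = total * eta = 82899.6 * 0.27 = 22382.89 MJ
Convert to kWh: 22382.89 / 3.6
Useful energy = 6217.47 kWh

6217.47


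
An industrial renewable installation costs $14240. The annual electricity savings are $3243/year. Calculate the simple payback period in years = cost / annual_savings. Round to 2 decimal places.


Simple payback period = initial cost / annual savings
Payback = 14240 / 3243
Payback = 4.39 years

4.39


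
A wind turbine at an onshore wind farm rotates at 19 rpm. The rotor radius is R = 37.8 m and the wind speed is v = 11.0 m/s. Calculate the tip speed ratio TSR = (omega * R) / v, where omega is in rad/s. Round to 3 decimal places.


Convert rotational speed to rad/s:
  omega = 19 * 2 * pi / 60 = 1.9897 rad/s
Compute tip speed:
  v_tip = omega * R = 1.9897 * 37.8 = 75.21 m/s
Tip speed ratio:
  TSR = v_tip / v_wind = 75.21 / 11.0 = 6.837

6.837


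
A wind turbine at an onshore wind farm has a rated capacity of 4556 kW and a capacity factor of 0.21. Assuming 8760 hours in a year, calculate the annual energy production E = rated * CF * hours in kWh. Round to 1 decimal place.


Annual energy = rated_kW * capacity_factor * hours_per_year
Given: P_rated = 4556 kW, CF = 0.21, hours = 8760
E = 4556 * 0.21 * 8760
E = 8381217.6 kWh

8381217.6


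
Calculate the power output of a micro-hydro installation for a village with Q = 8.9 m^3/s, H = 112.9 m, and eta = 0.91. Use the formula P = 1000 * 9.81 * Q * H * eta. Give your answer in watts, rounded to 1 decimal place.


Apply the hydropower formula P = rho * g * Q * H * eta
rho * g = 1000 * 9.81 = 9810.0
P = 9810.0 * 8.9 * 112.9 * 0.91
P = 8970039.4 W

8970039.4


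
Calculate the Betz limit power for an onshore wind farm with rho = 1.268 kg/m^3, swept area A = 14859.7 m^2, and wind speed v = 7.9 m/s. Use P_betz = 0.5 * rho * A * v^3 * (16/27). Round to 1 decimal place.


The Betz coefficient Cp_max = 16/27 = 0.5926
v^3 = 7.9^3 = 493.039
P_betz = 0.5 * rho * A * v^3 * Cp_max
P_betz = 0.5 * 1.268 * 14859.7 * 493.039 * 0.5926
P_betz = 2752560.0 W

2752560.0


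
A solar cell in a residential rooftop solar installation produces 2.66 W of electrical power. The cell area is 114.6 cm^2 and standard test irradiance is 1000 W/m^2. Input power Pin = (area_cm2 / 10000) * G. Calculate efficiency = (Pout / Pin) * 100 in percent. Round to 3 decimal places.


First compute the input power:
  Pin = area_cm2 / 10000 * G = 114.6 / 10000 * 1000 = 11.46 W
Then compute efficiency:
  Efficiency = (Pout / Pin) * 100 = (2.66 / 11.46) * 100
  Efficiency = 23.211%

23.211


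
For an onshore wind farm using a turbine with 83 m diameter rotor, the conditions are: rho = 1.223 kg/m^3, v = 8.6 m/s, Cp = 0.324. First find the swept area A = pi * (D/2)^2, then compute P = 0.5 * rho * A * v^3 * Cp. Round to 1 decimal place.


Step 1 -- Compute swept area:
  A = pi * (D/2)^2 = pi * (83/2)^2 = 5410.61 m^2
Step 2 -- Apply wind power equation:
  P = 0.5 * rho * A * v^3 * Cp
  v^3 = 8.6^3 = 636.056
  P = 0.5 * 1.223 * 5410.61 * 636.056 * 0.324
  P = 681840.7 W

681840.7


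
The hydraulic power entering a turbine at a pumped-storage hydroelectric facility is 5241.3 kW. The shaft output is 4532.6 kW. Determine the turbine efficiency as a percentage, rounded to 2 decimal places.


Turbine efficiency = (output power / input power) * 100
eta = (4532.6 / 5241.3) * 100
eta = 86.48%

86.48


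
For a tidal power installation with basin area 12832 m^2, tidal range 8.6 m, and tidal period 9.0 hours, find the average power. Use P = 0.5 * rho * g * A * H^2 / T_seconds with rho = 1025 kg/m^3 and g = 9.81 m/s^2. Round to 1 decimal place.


Convert period to seconds: T = 9.0 * 3600 = 32400.0 s
H^2 = 8.6^2 = 73.96
P = 0.5 * rho * g * A * H^2 / T
P = 0.5 * 1025 * 9.81 * 12832 * 73.96 / 32400.0
P = 147268.2 W

147268.2


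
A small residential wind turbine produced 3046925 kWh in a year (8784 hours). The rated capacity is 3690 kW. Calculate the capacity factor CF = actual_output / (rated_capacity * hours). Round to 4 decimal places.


Capacity factor = actual output / maximum possible output
Maximum possible = rated * hours = 3690 * 8784 = 32412960 kWh
CF = 3046925 / 32412960
CF = 0.0940

0.0940


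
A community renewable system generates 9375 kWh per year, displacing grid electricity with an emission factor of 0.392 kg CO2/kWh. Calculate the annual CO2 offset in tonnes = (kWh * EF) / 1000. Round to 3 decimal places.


CO2 offset in kg = generation * emission_factor
CO2 offset = 9375 * 0.392 = 3675.0 kg
Convert to tonnes:
  CO2 offset = 3675.0 / 1000 = 3.675 tonnes

3.675
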